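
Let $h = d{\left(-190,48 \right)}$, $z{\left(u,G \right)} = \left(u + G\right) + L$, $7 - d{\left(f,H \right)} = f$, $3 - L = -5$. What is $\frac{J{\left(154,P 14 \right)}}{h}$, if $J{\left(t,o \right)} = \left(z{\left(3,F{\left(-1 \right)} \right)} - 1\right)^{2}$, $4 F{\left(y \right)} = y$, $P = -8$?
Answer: $\frac{1521}{3152} \approx 0.48255$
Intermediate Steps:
$F{\left(y \right)} = \frac{y}{4}$
$L = 8$ ($L = 3 - -5 = 3 + 5 = 8$)
$d{\left(f,H \right)} = 7 - f$
$z{\left(u,G \right)} = 8 + G + u$ ($z{\left(u,G \right)} = \left(u + G\right) + 8 = \left(G + u\right) + 8 = 8 + G + u$)
$J{\left(t,o \right)} = \frac{1521}{16}$ ($J{\left(t,o \right)} = \left(\left(8 + \frac{1}{4} \left(-1\right) + 3\right) - 1\right)^{2} = \left(\left(8 - \frac{1}{4} + 3\right) - 1\right)^{2} = \left(\frac{43}{4} - 1\right)^{2} = \left(\frac{39}{4}\right)^{2} = \frac{1521}{16}$)
$h = 197$ ($h = 7 - -190 = 7 + 190 = 197$)
$\frac{J{\left(154,P 14 \right)}}{h} = \frac{1521}{16 \cdot 197} = \frac{1521}{16} \cdot \frac{1}{197} = \frac{1521}{3152}$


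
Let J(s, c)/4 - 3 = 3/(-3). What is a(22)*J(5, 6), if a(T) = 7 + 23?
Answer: 240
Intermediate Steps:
a(T) = 30
J(s, c) = 8 (J(s, c) = 12 + 4*(3/(-3)) = 12 + 4*(3*(-1/3)) = 12 + 4*(-1) = 12 - 4 = 8)
a(22)*J(5, 6) = 30*8 = 240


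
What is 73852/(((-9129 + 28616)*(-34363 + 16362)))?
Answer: -73852/350785487 ≈ -0.00021053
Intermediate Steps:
73852/(((-9129 + 28616)*(-34363 + 16362))) = 73852/((19487*(-18001))) = 73852/(-350785487) = 73852*(-1/350785487) = -73852/350785487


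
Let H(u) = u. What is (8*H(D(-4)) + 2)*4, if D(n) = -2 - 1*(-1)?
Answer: -24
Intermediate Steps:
D(n) = -1 (D(n) = -2 + 1 = -1)
(8*H(D(-4)) + 2)*4 = (8*(-1) + 2)*4 = (-8 + 2)*4 = -6*4 = -24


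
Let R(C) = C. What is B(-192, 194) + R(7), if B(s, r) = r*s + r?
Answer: -37047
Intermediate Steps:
B(s, r) = r + r*s
B(-192, 194) + R(7) = 194*(1 - 192) + 7 = 194*(-191) + 7 = -37054 + 7 = -37047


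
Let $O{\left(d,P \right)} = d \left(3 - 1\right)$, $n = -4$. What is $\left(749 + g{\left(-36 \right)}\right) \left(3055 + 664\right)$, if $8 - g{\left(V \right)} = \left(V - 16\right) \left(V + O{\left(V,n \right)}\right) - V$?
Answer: $-18204505$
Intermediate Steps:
$O{\left(d,P \right)} = 2 d$ ($O{\left(d,P \right)} = d 2 = 2 d$)
$g{\left(V \right)} = 8 + V - 3 V \left(-16 + V\right)$ ($g{\left(V \right)} = 8 - \left(\left(V - 16\right) \left(V + 2 V\right) - V\right) = 8 - \left(\left(-16 + V\right) 3 V - V\right) = 8 - \left(3 V \left(-16 + V\right) - V\right) = 8 - \left(- V + 3 V \left(-16 + V\right)\right) = 8 + V - 3 V \left(-16 + V\right)$)
$\left(749 + g{\left(-36 \right)}\right) \left(3055 + 664\right) = \left(749 + \left(8 - 3 \left(-36\right)^{2} + 49 \left(-36\right)\right)\right) \left(3055 + 664\right) = \left(749 - 5644\right) 3719 = \left(-4895\right) 3719 = -18204505$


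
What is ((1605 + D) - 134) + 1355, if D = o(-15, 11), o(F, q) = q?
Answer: 2837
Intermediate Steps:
D = 11
((1605 + D) - 134) + 1355 = ((1605 + 11) - 134) + 1355 = (1616 - 134) + 1355 = 1482 + 1355 = 2837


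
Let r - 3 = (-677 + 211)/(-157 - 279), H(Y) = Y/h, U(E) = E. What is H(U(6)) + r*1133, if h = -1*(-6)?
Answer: 1005189/218 ≈ 4611.0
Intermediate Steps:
h = 6
H(Y) = Y/6
r = 887/218 (r = 3 + (-677 + 211)/(-157 - 279) = 3 - 466/(-436) = 3 - 466*(-1/436) = 3 + 233/218 = 887/218 ≈ 4.0688)
H(U(6)) + r*1133 = (⅙)*6 + (887/218)*1133 = 1 + 1004971/218 = 1005189/218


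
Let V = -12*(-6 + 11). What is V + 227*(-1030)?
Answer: -233870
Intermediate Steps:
V = -60 (V = -12*5 = -60)
V + 227*(-1030) = -60 + 227*(-1030) = -60 - 233810 = -233870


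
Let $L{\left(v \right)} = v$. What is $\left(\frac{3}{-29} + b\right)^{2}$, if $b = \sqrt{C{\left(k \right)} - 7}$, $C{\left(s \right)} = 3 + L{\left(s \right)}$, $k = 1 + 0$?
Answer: $\frac{\left(-3 + 29 i \sqrt{3}\right)^{2}}{841} \approx -2.9893 - 0.35836 i$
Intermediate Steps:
$k = 1$
$C{\left(s \right)} = 3 + s$
$b = i \sqrt{3}$ ($b = \sqrt{\left(3 + 1\right) - 7} = \sqrt{4 - 7} = \sqrt{-3} = i \sqrt{3} \approx 1.732 i$)
$\left(\frac{3}{-29} + b\right)^{2} = \left(\frac{3}{-29} + i \sqrt{3}\right)^{2} = \left(3 \left(- \frac{1}{29}\right) + i \sqrt{3}\right)^{2} = \left(- \frac{3}{29} + i \sqrt{3}\right)^{2}$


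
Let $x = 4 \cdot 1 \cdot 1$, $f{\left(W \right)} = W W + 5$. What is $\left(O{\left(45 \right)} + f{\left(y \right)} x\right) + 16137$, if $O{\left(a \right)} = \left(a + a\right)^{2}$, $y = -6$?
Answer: $24401$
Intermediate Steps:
$O{\left(a \right)} = 4 a^{2}$ ($O{\left(a \right)} = \left(2 a\right)^{2} = 4 a^{2}$)
$f{\left(W \right)} = 5 + W^{2}$ ($f{\left(W \right)} = W^{2} + 5 = 5 + W^{2}$)
$x = 4$ ($x = 4 \cdot 1 = 4$)
$\left(O{\left(45 \right)} + f{\left(y \right)} x\right) + 16137 = \left(4 \cdot 45^{2} + \left(5 + \left(-6\right)^{2}\right) 4\right) + 16137 = \left(4 \cdot 2025 + \left(5 + 36\right) 4\right) + 16137 = \left(8100 + 41 \cdot 4\right) + 16137 = \left(8100 + 164\right) + 16137 = 8264 + 16137 = 24401$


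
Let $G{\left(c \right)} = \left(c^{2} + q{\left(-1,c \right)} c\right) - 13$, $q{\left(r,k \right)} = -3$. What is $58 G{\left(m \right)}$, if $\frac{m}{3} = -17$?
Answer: $158978$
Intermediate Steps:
$m = -51$ ($m = 3 \left(-17\right) = -51$)
$G{\left(c \right)} = -13 + c^{2} - 3 c$ ($G{\left(c \right)} = \left(c^{2} - 3 c\right) - 13 = -13 + c^{2} - 3 c$)
$58 G{\left(m \right)} = 58 \left(-13 + \left(-51\right)^{2} - -153\right) = 58 \left(-13 + 2601 + 153\right) = 58 \cdot 2741 = 158978$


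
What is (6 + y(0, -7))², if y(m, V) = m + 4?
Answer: 100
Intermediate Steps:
y(m, V) = 4 + m
(6 + y(0, -7))² = (6 + (4 + 0))² = (6 + 4)² = 10² = 100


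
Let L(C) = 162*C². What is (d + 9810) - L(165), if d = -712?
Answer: -4401352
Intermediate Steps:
(d + 9810) - L(165) = (-712 + 9810) - 162*165² = 9098 - 162*27225 = 9098 - 1*4410450 = 9098 - 4410450 = -4401352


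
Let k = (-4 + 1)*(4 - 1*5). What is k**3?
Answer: 27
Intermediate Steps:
k = 3 (k = -3*(4 - 5) = -3*(-1) = 3)
k**3 = 3**3 = 27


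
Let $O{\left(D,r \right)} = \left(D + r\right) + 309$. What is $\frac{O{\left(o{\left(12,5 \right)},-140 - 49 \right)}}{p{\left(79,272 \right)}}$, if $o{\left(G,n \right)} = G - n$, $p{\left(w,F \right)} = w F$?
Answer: $\frac{127}{21488} \approx 0.0059103$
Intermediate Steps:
$p{\left(w,F \right)} = F w$
$O{\left(D,r \right)} = 309 + D + r$
$\frac{O{\left(o{\left(12,5 \right)},-140 - 49 \right)}}{p{\left(79,272 \right)}} = \frac{309 + \left(12 - 5\right) - 189}{272 \cdot 79} = \frac{309 + \left(12 - 5\right) - 189}{21488} = \left(309 + 7 - 189\right) \frac{1}{21488} = 127 \cdot \frac{1}{21488} = \frac{127}{21488}$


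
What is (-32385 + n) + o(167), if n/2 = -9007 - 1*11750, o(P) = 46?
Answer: -73853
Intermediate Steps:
n = -41514 (n = 2*(-9007 - 1*11750) = 2*(-9007 - 11750) = 2*(-20757) = -41514)
(-32385 + n) + o(167) = (-32385 - 41514) + 46 = -73899 + 46 = -73853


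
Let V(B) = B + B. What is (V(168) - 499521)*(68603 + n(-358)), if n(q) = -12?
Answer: -34239598335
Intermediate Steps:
V(B) = 2*B
(V(168) - 499521)*(68603 + n(-358)) = (2*168 - 499521)*(68603 - 12) = (336 - 499521)*68591 = -499185*68591 = -34239598335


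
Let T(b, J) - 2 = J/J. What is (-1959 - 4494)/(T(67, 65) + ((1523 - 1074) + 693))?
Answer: -6453/1145 ≈ -5.6358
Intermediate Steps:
T(b, J) = 3 (T(b, J) = 2 + J/J = 2 + 1 = 3)
(-1959 - 4494)/(T(67, 65) + ((1523 - 1074) + 693)) = (-1959 - 4494)/(3 + ((1523 - 1074) + 693)) = -6453/(3 + (449 + 693)) = -6453/(3 + 1142) = -6453/1145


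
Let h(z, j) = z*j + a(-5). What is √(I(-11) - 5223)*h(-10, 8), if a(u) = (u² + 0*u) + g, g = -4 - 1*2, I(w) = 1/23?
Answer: -488*I*√43171/23 ≈ -4408.5*I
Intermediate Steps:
I(w) = 1/23
g = -6 (g = -4 - 2 = -6)
a(u) = -6 + u² (a(u) = (u² + 0*u) - 6 = (u² + 0) - 6 = u² - 6 = -6 + u²)
h(z, j) = 19 + j*z (h(z, j) = z*j + (-6 + (-5)²) = j*z + (-6 + 25) = j*z + 19 = 19 + j*z)
√(I(-11) - 5223)*h(-10, 8) = √(1/23 - 5223)*(19 + 8*(-10)) = √(-120128/23)*(19 - 80) = (8*I*√43171/23)*(-61) = -488*I*√43171/23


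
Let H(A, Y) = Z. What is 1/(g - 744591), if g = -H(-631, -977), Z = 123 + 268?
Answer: -1/744982 ≈ -1.3423e-6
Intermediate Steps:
Z = 391
H(A, Y) = 391
g = -391 (g = -1*391 = -391)
1/(g - 744591) = 1/(-391 - 744591) = 1/(-744982) = -1/744982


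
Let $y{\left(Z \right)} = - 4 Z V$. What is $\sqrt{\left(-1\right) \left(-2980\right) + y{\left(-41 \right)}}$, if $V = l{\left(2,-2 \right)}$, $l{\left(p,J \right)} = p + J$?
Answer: $2 \sqrt{745} \approx 54.589$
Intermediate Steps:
$l{\left(p,J \right)} = J + p$
$V = 0$ ($V = -2 + 2 = 0$)
$y{\left(Z \right)} = 0$ ($y{\left(Z \right)} = - 4 Z 0 = 0$)
$\sqrt{\left(-1\right) \left(-2980\right) + y{\left(-41 \right)}} = \sqrt{\left(-1\right) \left(-2980\right) + 0} = \sqrt{2980 + 0} = \sqrt{2980} = 2 \sqrt{745}$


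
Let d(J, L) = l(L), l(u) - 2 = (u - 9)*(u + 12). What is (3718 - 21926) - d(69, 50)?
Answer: -20752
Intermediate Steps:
l(u) = 2 + (-9 + u)*(12 + u) (l(u) = 2 + (u - 9)*(u + 12) = 2 + (-9 + u)*(12 + u))
d(J, L) = -106 + L**2 + 3*L
(3718 - 21926) - d(69, 50) = (3718 - 21926) - (-106 + 50**2 + 3*50) = -18208 - (-106 + 2500 + 150) = -18208 - 1*2544 = -18208 - 2544 = -20752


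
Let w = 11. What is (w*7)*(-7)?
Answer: -539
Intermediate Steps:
(w*7)*(-7) = (11*7)*(-7) = 77*(-7) = -539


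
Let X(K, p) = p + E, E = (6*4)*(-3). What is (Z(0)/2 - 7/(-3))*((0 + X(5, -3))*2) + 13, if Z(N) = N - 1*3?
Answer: -112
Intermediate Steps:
E = -72 (E = 24*(-3) = -72)
Z(N) = -3 + N (Z(N) = N - 3 = -3 + N)
X(K, p) = -72 + p (X(K, p) = p - 72 = -72 + p)
(Z(0)/2 - 7/(-3))*((0 + X(5, -3))*2) + 13 = ((-3 + 0)/2 - 7/(-3))*((0 + (-72 - 3))*2) + 13 = (-3*1/2 - 7*(-1/3))*((0 - 75)*2) + 13 = (-3/2 + 7/3)*(-75*2) + 13 = (5/6)*(-150) + 13 = -125 + 13 = -112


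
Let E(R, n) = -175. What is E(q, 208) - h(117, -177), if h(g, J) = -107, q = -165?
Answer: -68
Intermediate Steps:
E(q, 208) - h(117, -177) = -175 - 1*(-107) = -175 + 107 = -68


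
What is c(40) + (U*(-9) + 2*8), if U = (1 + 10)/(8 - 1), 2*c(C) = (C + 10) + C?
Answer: 328/7 ≈ 46.857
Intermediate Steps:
c(C) = 5 + C (c(C) = ((C + 10) + C)/2 = ((10 + C) + C)/2 = (10 + 2*C)/2 = 5 + C)
U = 11/7 ≈ 1.5714
c(40) + (U*(-9) + 2*8) = (5 + 40) + ((11/7)*(-9) + 2*8) = 45 + (-99/7 + 16) = 45 + 13/7 = 328/7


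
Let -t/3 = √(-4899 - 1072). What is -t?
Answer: 3*I*√5971 ≈ 231.82*I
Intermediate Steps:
t = -3*I*√5971 (t = -3*√(-4899 - 1072) = -3*I*√5971 ≈ -231.82*I)
-t = -(-3)*I*√5971 = 3*I*√5971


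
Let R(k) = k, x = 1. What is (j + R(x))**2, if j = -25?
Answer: 576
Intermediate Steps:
(j + R(x))**2 = (-25 + 1)**2 = (-24)**2 = 576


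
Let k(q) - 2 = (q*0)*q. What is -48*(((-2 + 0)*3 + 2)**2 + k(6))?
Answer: -864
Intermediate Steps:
k(q) = 2 (k(q) = 2 + (q*0)*q = 2 + 0*q = 2 + 0 = 2)
-48*(((-2 + 0)*3 + 2)**2 + k(6)) = -48*(((-2 + 0)*3 + 2)**2 + 2) = -48*((-2*3 + 2)**2 + 2) = -48*((-6 + 2)**2 + 2) = -48*((-4)**2 + 2) = -48*(16 + 2) = -48*18 = -864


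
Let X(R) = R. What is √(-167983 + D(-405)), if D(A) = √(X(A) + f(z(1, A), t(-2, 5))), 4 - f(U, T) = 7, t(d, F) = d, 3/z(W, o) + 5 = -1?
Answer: √(-167983 + 2*I*√102) ≈ 0.025 + 409.86*I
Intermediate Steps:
z(W, o) = -½ (z(W, o) = 3/(-5 - 1) = 3/(-6) = 3*(-⅙) = -½)
f(U, T) = -3 (f(U, T) = 4 - 1*7 = 4 - 7 = -3)
D(A) = √(-3 + A) (D(A) = √(A - 3) = √(-3 + A))
√(-167983 + D(-405)) = √(-167983 + √(-3 - 405)) = √(-167983 + √(-408)) = √(-167983 + 2*I*√102)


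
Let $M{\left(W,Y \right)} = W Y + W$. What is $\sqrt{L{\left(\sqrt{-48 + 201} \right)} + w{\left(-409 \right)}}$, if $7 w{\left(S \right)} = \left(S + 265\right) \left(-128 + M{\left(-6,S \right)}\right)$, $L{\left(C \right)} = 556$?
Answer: $\frac{2 i \sqrt{577829}}{7} \approx 217.19 i$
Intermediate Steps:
$M{\left(W,Y \right)} = W + W Y$
$w{\left(S \right)} = \frac{\left(-134 - 6 S\right) \left(265 + S\right)}{7}$ ($w{\left(S \right)} = \frac{\left(S + 265\right) \left(-128 - 6 \left(1 + S\right)\right)}{7} = \frac{\left(265 + S\right) \left(-128 - \left(6 + 6 S\right)\right)}{7} = \frac{\left(265 + S\right) \left(-134 - 6 S\right)}{7} = \frac{\left(-134 - 6 S\right) \left(265 + S\right)}{7}$)
$\sqrt{L{\left(\sqrt{-48 + 201} \right)} + w{\left(-409 \right)}} = \sqrt{556 - \left(-95658 + \frac{1003686}{7}\right)} = \sqrt{556 - \frac{334080}{7}} = \sqrt{- \frac{330188}{7}} = \frac{2 i \sqrt{577829}}{7}$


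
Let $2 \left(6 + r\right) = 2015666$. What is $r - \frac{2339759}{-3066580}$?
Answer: $\frac{3090584461419}{3066580} \approx 1.0078 \cdot 10^{6}$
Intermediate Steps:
$r = 1007827$ ($r = -6 + \frac{1}{2} \cdot 2015666 = -6 + 1007833 = 1007827$)
$r - \frac{2339759}{-3066580} = 1007827 - \frac{2339759}{-3066580} = 1007827 - 2339759 \left(- \frac{1}{3066580}\right) = 1007827 - - \frac{2339759}{3066580} = 1007827 + \frac{2339759}{3066580} = \frac{3090584461419}{3066580}$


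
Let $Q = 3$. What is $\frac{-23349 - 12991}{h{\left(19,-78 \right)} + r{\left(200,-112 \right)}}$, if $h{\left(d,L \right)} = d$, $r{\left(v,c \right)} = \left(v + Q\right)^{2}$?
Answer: $- \frac{9085}{10307} \approx -0.88144$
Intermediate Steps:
$r{\left(v,c \right)} = \left(3 + v\right)^{2}$ ($r{\left(v,c \right)} = \left(v + 3\right)^{2} = \left(3 + v\right)^{2}$)
$\frac{-23349 - 12991}{h{\left(19,-78 \right)} + r{\left(200,-112 \right)}} = \frac{-23349 - 12991}{19 + \left(3 + 200\right)^{2}} = \frac{-23349 - 12991}{19 + 203^{2}} = - \frac{36340}{19 + 41209} = - \frac{36340}{41228} = \left(-36340\right) \frac{1}{41228} = - \frac{9085}{10307}$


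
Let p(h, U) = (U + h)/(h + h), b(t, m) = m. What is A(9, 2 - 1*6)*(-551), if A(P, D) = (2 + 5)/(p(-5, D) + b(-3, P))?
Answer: -38570/99 ≈ -389.60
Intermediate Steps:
p(h, U) = (U + h)/(2*h) (p(h, U) = (U + h)/((2*h)) = (U + h)*(1/(2*h)) = (U + h)/(2*h))
A(P, D) = 7/(½ + P - D/10) (A(P, D) = (2 + 5)/((½)*(D - 5)/(-5) + P) = 7/((½)*(-⅕)*(-5 + D) + P) = 7/((½ - D/10) + P) = 7/(½ + P - D/10))
A(9, 2 - 1*6)*(-551) = (70/(5 - (2 - 1*6) + 10*9))*(-551) = (70/(5 - (2 - 6) + 90))*(-551) = (70/(5 - 1*(-4) + 90))*(-551) = (70/(5 + 4 + 90))*(-551) = (70/99)*(-551) = -38570/99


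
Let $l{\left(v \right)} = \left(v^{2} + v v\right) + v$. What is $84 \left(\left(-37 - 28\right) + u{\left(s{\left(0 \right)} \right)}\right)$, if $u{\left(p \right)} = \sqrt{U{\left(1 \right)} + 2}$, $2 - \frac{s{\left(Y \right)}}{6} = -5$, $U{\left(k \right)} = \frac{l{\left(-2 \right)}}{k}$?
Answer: $-5460 + 168 \sqrt{2} \approx -5222.4$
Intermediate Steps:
$l{\left(v \right)} = v + 2 v^{2}$ ($l{\left(v \right)} = \left(v^{2} + v^{2}\right) + v = 2 v^{2} + v = v + 2 v^{2}$)
$U{\left(k \right)} = \frac{6}{k}$ ($U{\left(k \right)} = \frac{\left(-2\right) \left(1 + 2 \left(-2\right)\right)}{k} = \frac{\left(-2\right) \left(1 - 4\right)}{k} = \frac{\left(-2\right) \left(-3\right)}{k} = \frac{6}{k}$)
$s{\left(Y \right)} = 42$ ($s{\left(Y \right)} = 12 - -30 = 12 + 30 = 42$)
$u{\left(p \right)} = 2 \sqrt{2}$ ($u{\left(p \right)} = \sqrt{\frac{6}{1} + 2} = \sqrt{6 \cdot 1 + 2} = \sqrt{6 + 2} = \sqrt{8} = 2 \sqrt{2}$)
$84 \left(\left(-37 - 28\right) + u{\left(s{\left(0 \right)} \right)}\right) = 84 \left(\left(-37 - 28\right) + 2 \sqrt{2}\right) = 84 \left(-65 + 2 \sqrt{2}\right) = -5460 + 168 \sqrt{2}$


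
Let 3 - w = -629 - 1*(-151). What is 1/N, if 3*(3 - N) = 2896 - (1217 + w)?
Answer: -3/1189 ≈ -0.0025231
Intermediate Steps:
w = 481 (w = 3 - (-629 - 1*(-151)) = 3 - (-629 + 151) = 3 - 1*(-478) = 3 + 478 = 481)
N = -1189/3 (N = 3 - (2896 - (1217 + 481))/3 = 3 - (2896 - 1*1698)/3 = 3 - (2896 - 1698)/3 = 3 - ⅓*1198 = 3 - 1198/3 = -1189/3 ≈ -396.33)
1/N = 1/(-1189/3) = -3/1189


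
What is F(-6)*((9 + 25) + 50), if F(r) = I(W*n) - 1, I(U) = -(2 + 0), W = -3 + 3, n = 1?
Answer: -252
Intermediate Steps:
W = 0
I(U) = -2 (I(U) = -1*2 = -2)
F(r) = -3 (F(r) = -2 - 1 = -3)
F(-6)*((9 + 25) + 50) = -3*((9 + 25) + 50) = -3*(34 + 50) = -3*84 = -252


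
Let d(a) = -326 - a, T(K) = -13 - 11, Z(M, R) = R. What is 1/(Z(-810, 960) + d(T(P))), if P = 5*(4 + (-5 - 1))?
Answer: 1/658 ≈ 0.0015198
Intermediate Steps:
P = -10 (P = 5*(4 - 6) = 5*(-2) = -10)
T(K) = -24
1/(Z(-810, 960) + d(T(P))) = 1/(960 + (-326 - 1*(-24))) = 1/(960 + (-326 + 24)) = 1/(960 - 302) = 1/658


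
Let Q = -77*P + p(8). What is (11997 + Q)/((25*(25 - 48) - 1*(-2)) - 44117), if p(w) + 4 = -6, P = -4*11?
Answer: -75/218 ≈ -0.34404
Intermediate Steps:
P = -44
p(w) = -10 (p(w) = -4 - 6 = -10)
Q = 3378 (Q = -77*(-44) - 10 = 3388 - 10 = 3378)
(11997 + Q)/((25*(25 - 48) - 1*(-2)) - 44117) = (11997 + 3378)/((25*(25 - 48) - 1*(-2)) - 44117) = 15375/((25*(-23) + 2) - 44117) = 15375/((-575 + 2) - 44117) = 15375/(-573 - 44117) = 15375/(-44690) = 15375*(-1/44690) = -75/218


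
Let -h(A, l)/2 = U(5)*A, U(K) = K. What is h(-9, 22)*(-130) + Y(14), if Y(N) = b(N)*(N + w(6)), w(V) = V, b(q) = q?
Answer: -11420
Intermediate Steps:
Y(N) = N*(6 + N) (Y(N) = N*(N + 6) = N*(6 + N))
h(A, l) = -10*A
h(-9, 22)*(-130) + Y(14) = -10*(-9)*(-130) + 14*(6 + 14) = 90*(-130) + 14*20 = -11700 + 280 = -11420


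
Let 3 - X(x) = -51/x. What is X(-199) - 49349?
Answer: -9819905/199 ≈ -49346.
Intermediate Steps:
X(x) = 3 + 51/x (X(x) = 3 - (-51)/x = 3 + 51/x)
X(-199) - 49349 = (3 + 51/(-199)) - 49349 = (3 + 51*(-1/199)) - 49349 = (3 - 51/199) - 49349 = 546/199 - 49349 = -9819905/199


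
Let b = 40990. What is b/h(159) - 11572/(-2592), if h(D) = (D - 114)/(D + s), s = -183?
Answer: -14163251/648 ≈ -21857.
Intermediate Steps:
h(D) = (-114 + D)/(-183 + D) (h(D) = (D - 114)/(D - 183) = (-114 + D)/(-183 + D))
b/h(159) - 11572/(-2592) = 40990/(((-114 + 159)/(-183 + 159))) - 11572/(-2592) = 40990/((45/(-24))) - 11572*(-1/2592) = 40990/((-1/24*45)) + 2893/648 = 40990/(-15/8) + 2893/648 = 40990*(-8/15) + 2893/648 = -65584/3 + 2893/648 = -14163251/648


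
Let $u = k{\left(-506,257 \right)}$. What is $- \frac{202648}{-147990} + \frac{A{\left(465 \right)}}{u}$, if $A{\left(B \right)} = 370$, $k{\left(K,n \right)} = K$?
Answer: $\frac{11945897}{18720735} \approx 0.63811$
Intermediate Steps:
$u = -506$
$- \frac{202648}{-147990} + \frac{A{\left(465 \right)}}{u} = - \frac{202648}{-147990} + \frac{370}{-506} = \left(-202648\right) \left(- \frac{1}{147990}\right) + 370 \left(- \frac{1}{506}\right) = \frac{101324}{73995} - \frac{185}{253} = \frac{11945897}{18720735}$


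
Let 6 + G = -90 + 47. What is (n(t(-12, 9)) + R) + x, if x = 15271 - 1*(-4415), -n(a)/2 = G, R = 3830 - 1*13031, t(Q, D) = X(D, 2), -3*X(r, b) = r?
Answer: 10583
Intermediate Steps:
X(r, b) = -r/3
G = -49 (G = -6 + (-90 + 47) = -6 - 43 = -49)
t(Q, D) = -D/3
R = -9201 (R = 3830 - 13031 = -9201)
n(a) = 98 (n(a) = -2*(-49) = 98)
x = 19686 (x = 15271 + 4415 = 19686)
(n(t(-12, 9)) + R) + x = (98 - 9201) + 19686 = -9103 + 19686 = 10583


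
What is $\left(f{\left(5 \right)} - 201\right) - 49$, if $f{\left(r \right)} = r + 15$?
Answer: $-230$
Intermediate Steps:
$f{\left(r \right)} = 15 + r$
$\left(f{\left(5 \right)} - 201\right) - 49 = \left(\left(15 + 5\right) - 201\right) - 49 = \left(20 - 201\right) - 49 = -181 - 49 = -230$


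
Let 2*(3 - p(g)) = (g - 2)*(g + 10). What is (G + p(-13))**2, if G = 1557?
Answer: 9455625/4 ≈ 2.3639e+6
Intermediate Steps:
p(g) = 3 - (-2 + g)*(10 + g)/2 (p(g) = 3 - (g - 2)*(g + 10)/2 = 3 - (-2 + g)*(10 + g)/2)
(G + p(-13))**2 = (1557 + (13 - 4*(-13) - 1/2*(-13)**2))**2 = (1557 + (13 + 52 - 1/2*169))**2 = (1557 + (13 + 52 - 169/2))**2 = (1557 - 39/2)**2 = (3075/2)**2 = 9455625/4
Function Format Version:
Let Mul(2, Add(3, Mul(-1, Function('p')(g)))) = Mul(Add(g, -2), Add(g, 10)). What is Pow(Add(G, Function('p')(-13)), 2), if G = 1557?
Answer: Rational(9455625, 4) ≈ 2.3639e+6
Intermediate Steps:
Function('p')(g) = Add(3, Mul(Rational(-1, 2), Add(-2, g), Add(10, g))) (Function('p')(g) = Add(3, Mul(Rational(-1, 2), Mul(Add(g, -2), Add(g, 10)))) = Add(3, Mul(Rational(-1, 2), Mul(Add(-2, g), Add(10, g)))) = Add(3, Mul(Rational(-1, 2), Add(-2, g), Add(10, g))))
Pow(Add(G, Function('p')(-13)), 2) = Pow(Add(1557, Add(13, Mul(-4, -13), Mul(Rational(-1, 2), Pow(-13, 2)))), 2) = Pow(Add(1557, Add(13, 52, Mul(Rational(-1, 2), 169))), 2) = Pow(Add(1557, Add(13, 52, Rational(-169, 2))), 2) = Pow(Add(1557, Rational(-39, 2)), 2) = Pow(Rational(3075, 2), 2) = Rational(9455625, 4)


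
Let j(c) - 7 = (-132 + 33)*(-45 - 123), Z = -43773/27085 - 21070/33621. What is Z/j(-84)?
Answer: -291767569/2164555113945 ≈ -0.00013479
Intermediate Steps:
Z = -291767569/130089255 (Z = -43773*1/27085 - 21070*1/33621 = -43773/27085 - 3010/4803 = -291767569/130089255 ≈ -2.2428)
j(c) = 16639 (j(c) = 7 + (-132 + 33)*(-45 - 123) = 7 - 99*(-168) = 7 + 16632 = 16639)
Z/j(-84) = -291767569/130089255/16639 = -291767569/130089255*1/16639 = -291767569/2164555113945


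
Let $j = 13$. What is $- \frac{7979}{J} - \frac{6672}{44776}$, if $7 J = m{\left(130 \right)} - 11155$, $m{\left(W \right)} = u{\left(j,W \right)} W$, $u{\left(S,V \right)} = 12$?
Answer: $\frac{3015911}{531715} \approx 5.672$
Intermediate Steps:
$m{\left(W \right)} = 12 W$
$J = - \frac{9595}{7}$ ($J = \frac{12 \cdot 130 - 11155}{7} = \frac{1560 - 11155}{7} = \frac{1}{7} \left(-9595\right) = - \frac{9595}{7} \approx -1370.7$)
$- \frac{7979}{J} - \frac{6672}{44776} = - \frac{7979}{- \frac{9595}{7}} - \frac{6672}{44776} = \left(-7979\right) \left(- \frac{7}{9595}\right) - \frac{834}{5597} = \frac{553}{95} - \frac{834}{5597} = \frac{3015911}{531715}$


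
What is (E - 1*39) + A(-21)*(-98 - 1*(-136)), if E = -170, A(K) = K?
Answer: -1007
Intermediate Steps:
(E - 1*39) + A(-21)*(-98 - 1*(-136)) = (-170 - 1*39) - 21*(-98 - 1*(-136)) = (-170 - 39) - 21*(-98 + 136) = -209 - 21*38 = -209 - 798 = -1007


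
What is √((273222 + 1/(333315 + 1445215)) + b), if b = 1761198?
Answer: √6435214197435956530/1778530 ≈ 1426.3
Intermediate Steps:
√((273222 + 1/(333315 + 1445215)) + b) = √((273222 + 1/(333315 + 1445215)) + 1761198) = √((273222 + 1/1778530) + 1761198) = √(485933523661/1778530 + 1761198) = √(3618277002601/1778530) = √6435214197435956530/1778530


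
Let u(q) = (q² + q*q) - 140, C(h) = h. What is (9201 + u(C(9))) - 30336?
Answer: -21113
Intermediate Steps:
u(q) = -140 + 2*q² (u(q) = (q² + q²) - 140 = 2*q² - 140 = -140 + 2*q²)
(9201 + u(C(9))) - 30336 = (9201 + (-140 + 2*9²)) - 30336 = (9201 + (-140 + 2*81)) - 30336 = (9201 + (-140 + 162)) - 30336 = (9201 + 22) - 30336 = 9223 - 30336 = -21113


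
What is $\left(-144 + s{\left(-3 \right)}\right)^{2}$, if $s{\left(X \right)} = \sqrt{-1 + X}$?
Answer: $20732 - 576 i \approx 20732.0 - 576.0 i$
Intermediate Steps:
$\left(-144 + s{\left(-3 \right)}\right)^{2} = \left(-144 + \sqrt{-1 - 3}\right)^{2} = \left(-144 + \sqrt{-4}\right)^{2} = \left(-144 + 2 i\right)^{2}$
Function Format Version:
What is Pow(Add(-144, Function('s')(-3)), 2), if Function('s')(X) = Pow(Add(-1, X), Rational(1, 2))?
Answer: Add(20732, Mul(-576, I)) ≈ Add(20732., Mul(-576.00, I))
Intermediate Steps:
Pow(Add(-144, Function('s')(-3)), 2) = Pow(Add(-144, Pow(Add(-1, -3), Rational(1, 2))), 2) = Pow(Add(-144, Pow(-4, Rational(1, 2))), 2) = Pow(Add(-144, Mul(2, I)), 2)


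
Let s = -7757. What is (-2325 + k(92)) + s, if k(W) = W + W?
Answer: -9898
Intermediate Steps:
k(W) = 2*W
(-2325 + k(92)) + s = (-2325 + 2*92) - 7757 = (-2325 + 184) - 7757 = -2141 - 7757 = -9898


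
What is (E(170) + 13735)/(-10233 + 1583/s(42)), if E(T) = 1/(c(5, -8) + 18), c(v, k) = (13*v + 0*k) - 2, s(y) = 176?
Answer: -195806336/145753425 ≈ -1.3434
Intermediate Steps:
c(v, k) = -2 + 13*v (c(v, k) = (13*v + 0) - 2 = 13*v - 2 = -2 + 13*v)
E(T) = 1/81 (E(T) = 1/((-2 + 13*5) + 18) = 1/((-2 + 65) + 18) = 1/(63 + 18) = 1/81)
(E(170) + 13735)/(-10233 + 1583/s(42)) = (1/81 + 13735)/(-10233 + 1583/176) = 1112536/(81*(-10233 + 1583*(1/176))) = 1112536/(81*(-10233 + 1583/176)) = 1112536/(81*(-1799425/176)) = (1112536/81)*(-176/1799425) = -195806336/145753425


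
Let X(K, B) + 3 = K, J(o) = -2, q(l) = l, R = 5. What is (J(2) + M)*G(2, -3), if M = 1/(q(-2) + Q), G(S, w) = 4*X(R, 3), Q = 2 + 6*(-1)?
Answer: -52/3 ≈ -17.333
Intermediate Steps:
X(K, B) = -3 + K
Q = -4 (Q = 2 - 6 = -4)
G(S, w) = 8 (G(S, w) = 4*(-3 + 5) = 4*2 = 8)
M = -1/6 (M = 1/(-2 - 4) = 1/(-6) = -1/6 ≈ -0.16667)
(J(2) + M)*G(2, -3) = (-2 - 1/6)*8 = -13/6*8 = -52/3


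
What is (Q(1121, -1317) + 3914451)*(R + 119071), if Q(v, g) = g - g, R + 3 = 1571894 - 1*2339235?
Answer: -2537632893123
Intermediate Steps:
R = -767344 (R = -3 + (1571894 - 1*2339235) = -3 + (1571894 - 2339235) = -3 - 767341 = -767344)
Q(v, g) = 0
(Q(1121, -1317) + 3914451)*(R + 119071) = (0 + 3914451)*(-767344 + 119071) = 3914451*(-648273) = -2537632893123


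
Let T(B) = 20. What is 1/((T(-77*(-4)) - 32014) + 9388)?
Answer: -1/22606 ≈ -4.4236e-5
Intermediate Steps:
1/((T(-77*(-4)) - 32014) + 9388) = 1/((20 - 32014) + 9388) = 1/(-31994 + 9388) = 1/(-22606) = -1/22606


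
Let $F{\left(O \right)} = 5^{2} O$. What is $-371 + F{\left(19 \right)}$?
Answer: $104$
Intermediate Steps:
$F{\left(O \right)} = 25 O$
$-371 + F{\left(19 \right)} = -371 + 25 \cdot 19 = -371 + 475 = 104$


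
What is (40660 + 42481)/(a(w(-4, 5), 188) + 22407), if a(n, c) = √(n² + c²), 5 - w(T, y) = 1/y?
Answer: 46573509675/12550957049 - 1662820*√55261/12550957049 ≈ 3.6796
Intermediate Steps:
w(T, y) = 5 - 1/y
a(n, c) = √(c² + n²)
(40660 + 42481)/(a(w(-4, 5), 188) + 22407) = (40660 + 42481)/(√(188² + (5 - 1/5)²) + 22407) = 83141/(√(35344 + (5 - 1*⅕)²) + 22407) = 83141/(√(35344 + (5 - ⅕)²) + 22407) = 83141/(√(35344 + (24/5)²) + 22407) = 83141/(√(35344 + 576/25) + 22407) = 83141/(√(884176/25) + 22407) = 83141/(4*√55261/5 + 22407) = 83141/(22407 + 4*√55261/5)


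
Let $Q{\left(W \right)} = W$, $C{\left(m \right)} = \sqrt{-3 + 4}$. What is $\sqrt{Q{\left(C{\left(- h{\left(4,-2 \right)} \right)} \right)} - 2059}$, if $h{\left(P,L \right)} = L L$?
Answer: $7 i \sqrt{42} \approx 45.365 i$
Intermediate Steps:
$h{\left(P,L \right)} = L^{2}$
$C{\left(m \right)} = 1$ ($C{\left(m \right)} = \sqrt{1} = 1$)
$\sqrt{Q{\left(C{\left(- h{\left(4,-2 \right)} \right)} \right)} - 2059} = \sqrt{1 - 2059} = \sqrt{-2058} = 7 i \sqrt{42}$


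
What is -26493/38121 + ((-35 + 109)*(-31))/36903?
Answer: -355040251/468926421 ≈ -0.75713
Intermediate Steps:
-26493/38121 + ((-35 + 109)*(-31))/36903 = -26493*1/38121 + (74*(-31))*(1/36903) = -8831/12707 - 2294*1/36903 = -8831/12707 - 2294/36903 = -355040251/468926421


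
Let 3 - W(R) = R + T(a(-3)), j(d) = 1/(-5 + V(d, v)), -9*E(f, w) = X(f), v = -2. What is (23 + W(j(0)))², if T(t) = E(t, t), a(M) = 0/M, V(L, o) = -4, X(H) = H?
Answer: 55225/81 ≈ 681.79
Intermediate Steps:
E(f, w) = -f/9
j(d) = -⅑ (j(d) = 1/(-5 - 4) = 1/(-9) = -⅑)
a(M) = 0
T(t) = -t/9
W(R) = 3 - R (W(R) = 3 - (R - ⅑*0) = 3 - (R + 0) = 3 - R)
(23 + W(j(0)))² = (23 + (3 - 1*(-⅑)))² = (23 + (3 + ⅑))² = (23 + 28/9)² = (235/9)² = 55225/81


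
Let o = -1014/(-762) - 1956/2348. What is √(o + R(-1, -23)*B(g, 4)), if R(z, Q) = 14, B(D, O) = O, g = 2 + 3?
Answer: 14*√1601983461/74549 ≈ 7.5165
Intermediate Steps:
g = 5
o = 37100/74549 (o = -1014*(-1/762) - 1956*1/2348 = 169/127 - 489/587 = 37100/74549 ≈ 0.49766)
√(o + R(-1, -23)*B(g, 4)) = √(37100/74549 + 14*4) = √(37100/74549 + 56) = √(4211844/74549) = 14*√1601983461/74549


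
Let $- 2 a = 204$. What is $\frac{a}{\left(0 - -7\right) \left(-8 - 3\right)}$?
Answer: $\frac{102}{77} \approx 1.3247$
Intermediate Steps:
$a = -102$ ($a = \left(- \frac{1}{2}\right) 204 = -102$)
$\frac{a}{\left(0 - -7\right) \left(-8 - 3\right)} = - \frac{102}{\left(0 - -7\right) \left(-8 - 3\right)} = - \frac{102}{\left(0 + 7\right) \left(-11\right)} = - \frac{102}{7 \left(-11\right)} = - \frac{102}{-77} = \left(-102\right) \left(- \frac{1}{77}\right) = \frac{102}{77}$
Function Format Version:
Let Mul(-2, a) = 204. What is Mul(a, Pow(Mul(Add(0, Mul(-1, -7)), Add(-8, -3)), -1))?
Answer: Rational(102, 77) ≈ 1.3247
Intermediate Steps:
a = -102 (a = Mul(Rational(-1, 2), 204) = -102)
Mul(a, Pow(Mul(Add(0, Mul(-1, -7)), Add(-8, -3)), -1)) = Mul(-102, Pow(Mul(Add(0, Mul(-1, -7)), Add(-8, -3)), -1)) = Mul(-102, Pow(Mul(Add(0, 7), -11), -1)) = Mul(-102, Pow(Mul(7, -11), -1)) = Mul(-102, Pow(-77, -1)) = Mul(-102, Rational(-1, 77)) = Rational(102, 77)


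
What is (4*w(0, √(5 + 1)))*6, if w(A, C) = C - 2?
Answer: -48 + 24*√6 ≈ 10.788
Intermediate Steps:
w(A, C) = -2 + C
(4*w(0, √(5 + 1)))*6 = (4*(-2 + √(5 + 1)))*6 = (4*(-2 + √6))*6 = (-8 + 4*√6)*6 = -48 + 24*√6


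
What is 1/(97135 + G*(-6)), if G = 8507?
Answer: 1/46093 ≈ 2.1695e-5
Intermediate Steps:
1/(97135 + G*(-6)) = 1/(97135 + 8507*(-6)) = 1/(97135 - 51042) = 1/46093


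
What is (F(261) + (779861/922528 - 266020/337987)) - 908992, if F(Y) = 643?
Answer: -283225444681933217/311802471136 ≈ -9.0835e+5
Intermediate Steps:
(F(261) + (779861/922528 - 266020/337987)) - 908992 = (643 + (779861/922528 - 266020/337987)) - 908992 = (643 + 18171981247/311802471136) - 908992 = 200507160921695/311802471136 - 908992 = -283225444681933217/311802471136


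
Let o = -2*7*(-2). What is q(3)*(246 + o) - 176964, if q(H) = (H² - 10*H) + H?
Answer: -181896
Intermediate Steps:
q(H) = H² - 9*H
o = 28 (o = -14*(-2) = 28)
q(3)*(246 + o) - 176964 = (3*(-9 + 3))*(246 + 28) - 176964 = (3*(-6))*274 - 176964 = -18*274 - 176964 = -4932 - 176964 = -181896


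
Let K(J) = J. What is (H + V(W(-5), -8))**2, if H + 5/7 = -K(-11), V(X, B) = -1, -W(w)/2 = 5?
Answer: 4225/49 ≈ 86.224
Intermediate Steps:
W(w) = -10 (W(w) = -2*5 = -10)
H = 72/7 (H = -5/7 - 1*(-11) = -5/7 + 11 = 72/7 ≈ 10.286)
(H + V(W(-5), -8))**2 = (72/7 - 1)**2 = (65/7)**2 = 4225/49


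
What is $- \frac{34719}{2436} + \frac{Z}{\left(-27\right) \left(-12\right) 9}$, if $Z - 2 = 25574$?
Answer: $- \frac{3244789}{591948} \approx -5.4815$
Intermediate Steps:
$Z = 25576$ ($Z = 2 + 25574 = 25576$)
$- \frac{34719}{2436} + \frac{Z}{\left(-27\right) \left(-12\right) 9} = - \frac{34719}{2436} + \frac{25576}{\left(-27\right) \left(-12\right) 9} = \left(-34719\right) \frac{1}{2436} + \frac{25576}{324 \cdot 9} = - \frac{11573}{812} + \frac{25576}{2916} = - \frac{11573}{812} + 25576 \cdot \frac{1}{2916} = - \frac{11573}{812} + \frac{6394}{729} = - \frac{3244789}{591948}$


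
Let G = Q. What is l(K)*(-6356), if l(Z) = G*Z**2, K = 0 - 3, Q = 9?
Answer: -514836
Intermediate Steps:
G = 9
K = -3
l(Z) = 9*Z**2
l(K)*(-6356) = (9*(-3)**2)*(-6356) = (9*9)*(-6356) = 81*(-6356) = -514836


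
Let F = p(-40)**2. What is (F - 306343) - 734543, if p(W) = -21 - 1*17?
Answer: -1039442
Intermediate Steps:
p(W) = -38 (p(W) = -21 - 17 = -38)
F = 1444 (F = (-38)**2 = 1444)
(F - 306343) - 734543 = (1444 - 306343) - 734543 = -304899 - 734543 = -1039442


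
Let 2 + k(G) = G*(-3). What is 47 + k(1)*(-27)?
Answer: 182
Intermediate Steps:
k(G) = -2 - 3*G (k(G) = -2 + G*(-3) = -2 - 3*G)
47 + k(1)*(-27) = 47 + (-2 - 3*1)*(-27) = 47 + (-2 - 3)*(-27) = 47 - 5*(-27) = 47 + 135 = 182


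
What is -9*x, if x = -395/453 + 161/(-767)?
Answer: 1127694/115817 ≈ 9.7369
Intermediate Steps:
x = -375898/347451 (x = -395*1/453 + 161*(-1/767) = -395/453 - 161/767 = -375898/347451 ≈ -1.0819)
-9*x = -9*(-375898/347451) = 1127694/115817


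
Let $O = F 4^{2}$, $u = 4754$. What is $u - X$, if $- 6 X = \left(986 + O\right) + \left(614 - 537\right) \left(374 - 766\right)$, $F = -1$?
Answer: $-115$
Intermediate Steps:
$O = -16$ ($O = - 4^{2} = \left(-1\right) 16 = -16$)
$X = 4869$ ($X = - \frac{\left(986 - 16\right) + \left(614 - 537\right) \left(374 - 766\right)}{6} = - \frac{970 + 77 \left(-392\right)}{6} = - \frac{970 - 30184}{6} = \left(- \frac{1}{6}\right) \left(-29214\right) = 4869$)
$u - X = 4754 - 4869 = -115$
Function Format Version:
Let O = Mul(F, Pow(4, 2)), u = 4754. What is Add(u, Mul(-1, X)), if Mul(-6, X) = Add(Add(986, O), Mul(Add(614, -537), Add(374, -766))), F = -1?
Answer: -115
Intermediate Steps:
O = -16 (O = Mul(-1, Pow(4, 2)) = Mul(-1, 16) = -16)
X = 4869 (X = Mul(Rational(-1, 6), Add(Add(986, -16), Mul(Add(614, -537), Add(374, -766)))) = Mul(Rational(-1, 6), Add(970, Mul(77, -392))) = Mul(Rational(-1, 6), Add(970, -30184)) = Mul(Rational(-1, 6), -29214) = 4869)
Add(u, Mul(-1, X)) = Add(4754, Mul(-1, 4869)) = Add(4754, -4869) = -115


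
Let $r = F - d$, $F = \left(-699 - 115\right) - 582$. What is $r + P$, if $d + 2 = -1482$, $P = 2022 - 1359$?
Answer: $751$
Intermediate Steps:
$F = -1396$ ($F = -814 - 582 = -1396$)
$P = 663$
$d = -1484$ ($d = -2 - 1482 = -1484$)
$r = 88$ ($r = -1396 - -1484 = -1396 + 1484 = 88$)
$r + P = 88 + 663 = 751$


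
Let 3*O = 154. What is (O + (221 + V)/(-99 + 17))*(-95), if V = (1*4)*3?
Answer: -1133255/246 ≈ -4606.7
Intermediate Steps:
O = 154/3 (O = (⅓)*154 = 154/3 ≈ 51.333)
V = 12 (V = 4*3 = 12)
(O + (221 + V)/(-99 + 17))*(-95) = (154/3 + (221 + 12)/(-99 + 17))*(-95) = (154/3 + 233/(-82))*(-95) = (154/3 + 233*(-1/82))*(-95) = (154/3 - 233/82)*(-95) = (11929/246)*(-95) = -1133255/246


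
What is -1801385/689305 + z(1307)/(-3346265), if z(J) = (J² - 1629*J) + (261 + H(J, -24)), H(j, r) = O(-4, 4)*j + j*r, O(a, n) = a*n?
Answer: -1140391570752/461319439165 ≈ -2.4720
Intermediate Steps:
H(j, r) = -16*j + j*r (H(j, r) = (-4*4)*j + j*r = -16*j + j*r)
z(J) = 261 + J² - 1669*J (z(J) = (J² - 1629*J) + (261 + J*(-16 - 24)) = (J² - 1629*J) + (261 + J*(-40)) = (J² - 1629*J) + (261 - 40*J) = 261 + J² - 1669*J)
-1801385/689305 + z(1307)/(-3346265) = -1801385/689305 + (261 + 1307² - 1669*1307)/(-3346265) = -1801385*1/689305 + (261 + 1708249 - 2181383)*(-1/3346265) = -360277/137861 - 472873*(-1/3346265) = -360277/137861 + 472873/3346265 = -1140391570752/461319439165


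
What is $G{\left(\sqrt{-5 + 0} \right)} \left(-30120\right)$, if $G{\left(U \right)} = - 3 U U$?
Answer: $-451800$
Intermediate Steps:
$G{\left(U \right)} = - 3 U^{2}$
$G{\left(\sqrt{-5 + 0} \right)} \left(-30120\right) = - 3 \left(\sqrt{-5 + 0}\right)^{2} \left(-30120\right) = - 3 \left(\sqrt{-5}\right)^{2} \left(-30120\right) = - 3 \left(i \sqrt{5}\right)^{2} \left(-30120\right) = \left(-3\right) \left(-5\right) \left(-30120\right) = 15 \left(-30120\right) = -451800$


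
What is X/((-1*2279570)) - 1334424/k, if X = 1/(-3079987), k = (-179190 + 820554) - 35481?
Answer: -3123017413861954759/1417977464256521990 ≈ -2.2024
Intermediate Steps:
k = 605883 (k = 641364 - 35481 = 605883)
X = -1/3079987 ≈ -3.2468e-7
X/((-1*2279570)) - 1334424/k = -1/(3079987*((-1*2279570))) - 1334424/605883 = -1/3079987/(-2279570) - 1334424*1/605883 = -1/3079987*(-1/2279570) - 444808/201961 = 1/7021045965590 - 444808/201961 = -3123017413861954759/1417977464256521990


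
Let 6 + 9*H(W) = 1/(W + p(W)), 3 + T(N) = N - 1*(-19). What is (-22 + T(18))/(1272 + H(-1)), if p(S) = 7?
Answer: 648/68653 ≈ 0.0094388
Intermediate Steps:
T(N) = 16 + N (T(N) = -3 + (N - 1*(-19)) = -3 + (N + 19) = -3 + (19 + N) = 16 + N)
H(W) = -2/3 + 1/(9*(7 + W)) (H(W) = -2/3 + 1/(9*(W + 7)) = -2/3 + 1/(9*(7 + W)))
(-22 + T(18))/(1272 + H(-1)) = (-22 + (16 + 18))/(1272 + (-41 - 6*(-1))/(9*(7 - 1))) = (-22 + 34)/(1272 + (1/9)*(-41 + 6)/6) = 12/(1272 + (1/9)*(1/6)*(-35)) = 12/(1272 - 35/54) = 12/(68653/54) = 12*(54/68653) = 648/68653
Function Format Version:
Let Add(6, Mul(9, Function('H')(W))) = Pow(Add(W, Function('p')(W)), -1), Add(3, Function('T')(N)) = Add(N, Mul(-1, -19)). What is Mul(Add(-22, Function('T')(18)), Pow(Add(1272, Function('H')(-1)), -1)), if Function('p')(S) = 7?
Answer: Rational(648, 68653) ≈ 0.0094388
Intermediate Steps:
Function('T')(N) = Add(16, N) (Function('T')(N) = Add(-3, Add(N, Mul(-1, -19))) = Add(-3, Add(N, 19)) = Add(-3, Add(19, N)) = Add(16, N))
Function('H')(W) = Add(Rational(-2, 3), Mul(Rational(1, 9), Pow(Add(7, W), -1))) (Function('H')(W) = Add(Rational(-2, 3), Mul(Rational(1, 9), Pow(Add(W, 7), -1))) = Add(Rational(-2, 3), Mul(Rational(1, 9), Pow(Add(7, W), -1))))
Mul(Add(-22, Function('T')(18)), Pow(Add(1272, Function('H')(-1)), -1)) = Mul(Add(-22, Add(16, 18)), Pow(Add(1272, Mul(Rational(1, 9), Pow(Add(7, -1), -1), Add(-41, Mul(-6, -1)))), -1)) = Mul(Add(-22, 34), Pow(Add(1272, Mul(Rational(1, 9), Pow(6, -1), Add(-41, 6))), -1)) = Mul(12, Pow(Add(1272, Mul(Rational(1, 9), Rational(1, 6), -35)), -1)) = Mul(12, Pow(Add(1272, Rational(-35, 54)), -1)) = Mul(12, Pow(Rational(68653, 54), -1)) = Mul(12, Rational(54, 68653)) = Rational(648, 68653)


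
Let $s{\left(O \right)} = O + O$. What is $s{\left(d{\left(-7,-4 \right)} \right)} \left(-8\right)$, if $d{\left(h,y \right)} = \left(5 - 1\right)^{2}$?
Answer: $-256$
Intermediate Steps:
$d{\left(h,y \right)} = 16$ ($d{\left(h,y \right)} = 4^{2} = 16$)
$s{\left(O \right)} = 2 O$
$s{\left(d{\left(-7,-4 \right)} \right)} \left(-8\right) = 2 \cdot 16 \left(-8\right) = 32 \left(-8\right) = -256$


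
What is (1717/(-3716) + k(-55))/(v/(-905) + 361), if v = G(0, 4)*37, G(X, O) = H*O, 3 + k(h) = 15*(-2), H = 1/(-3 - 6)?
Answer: -1012790025/10926871988 ≈ -0.092688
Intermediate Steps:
H = -⅑ (H = 1/(-9) = -⅑ ≈ -0.11111)
k(h) = -33 (k(h) = -3 + 15*(-2) = -3 - 30 = -33)
G(X, O) = -O/9
v = -148/9 (v = -⅑*4*37 = -4/9*37 = -148/9 ≈ -16.444)
(1717/(-3716) + k(-55))/(v/(-905) + 361) = (1717/(-3716) - 33)/(-148/9/(-905) + 361) = (1717*(-1/3716) - 33)/(-148/9*(-1/905) + 361) = (-1717/3716 - 33)/(148/8145 + 361) = -124345/(3716*2940493/8145) = -124345/3716*8145/2940493 = -1012790025/10926871988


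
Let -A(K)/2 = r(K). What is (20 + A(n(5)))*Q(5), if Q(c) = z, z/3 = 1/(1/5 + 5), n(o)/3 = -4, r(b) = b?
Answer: 330/13 ≈ 25.385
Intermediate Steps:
n(o) = -12 (n(o) = 3*(-4) = -12)
A(K) = -2*K
z = 15/26 (z = 3/(1/5 + 5) = 3/(26/5) = 3*(5/26) = 15/26 ≈ 0.57692)
Q(c) = 15/26
(20 + A(n(5)))*Q(5) = (20 - 2*(-12))*(15/26) = (20 + 24)*(15/26) = 44*(15/26) = 330/13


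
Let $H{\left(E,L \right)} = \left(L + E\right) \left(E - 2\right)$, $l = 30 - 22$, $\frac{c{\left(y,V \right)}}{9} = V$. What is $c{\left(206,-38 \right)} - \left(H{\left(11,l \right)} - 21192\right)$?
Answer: $20679$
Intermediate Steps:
$c{\left(y,V \right)} = 9 V$
$l = 8$
$H{\left(E,L \right)} = \left(-2 + E\right) \left(E + L\right)$ ($H{\left(E,L \right)} = \left(E + L\right) \left(-2 + E\right) = \left(-2 + E\right) \left(E + L\right)$)
$c{\left(206,-38 \right)} - \left(H{\left(11,l \right)} - 21192\right) = 9 \left(-38\right) - \left(\left(11^{2} - 22 - 16 + 11 \cdot 8\right) - 21192\right) = -342 - \left(\left(121 - 22 - 16 + 88\right) - 21192\right) = -342 - \left(171 - 21192\right) = -342 - -21021 = -342 + 21021 = 20679$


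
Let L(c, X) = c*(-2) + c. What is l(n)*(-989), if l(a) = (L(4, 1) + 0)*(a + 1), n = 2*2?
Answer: 19780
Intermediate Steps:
n = 4
L(c, X) = -c (L(c, X) = -2*c + c = -c)
l(a) = -4 - 4*a (l(a) = (-1*4 + 0)*(a + 1) = (-4 + 0)*(1 + a) = -4*(1 + a) = -4 - 4*a)
l(n)*(-989) = (-4 - 4*4)*(-989) = (-4 - 16)*(-989) = -20*(-989) = 19780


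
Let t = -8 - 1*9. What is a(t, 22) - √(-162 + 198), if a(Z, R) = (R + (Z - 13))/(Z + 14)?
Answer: -10/3 ≈ -3.3333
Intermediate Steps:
t = -17 (t = -8 - 9 = -17)
a(Z, R) = (-13 + R + Z)/(14 + Z) (a(Z, R) = (R + (-13 + Z))/(14 + Z) = (-13 + R + Z)/(14 + Z))
a(t, 22) - √(-162 + 198) = (-13 + 22 - 17)/(14 - 17) - √(-162 + 198) = -8/(-3) - √36 = -⅓*(-8) - 1*6 = 8/3 - 6 = -10/3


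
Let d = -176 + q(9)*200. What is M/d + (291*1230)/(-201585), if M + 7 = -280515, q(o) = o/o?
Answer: -1885253923/161268 ≈ -11690.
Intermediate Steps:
q(o) = 1
M = -280522 (M = -7 - 280515 = -280522)
d = 24 (d = -176 + 1*200 = -176 + 200 = 24)
M/d + (291*1230)/(-201585) = -280522/24 + (291*1230)/(-201585) = -280522*1/24 + 357930*(-1/201585) = -140261/12 - 23862/13439 = -1885253923/161268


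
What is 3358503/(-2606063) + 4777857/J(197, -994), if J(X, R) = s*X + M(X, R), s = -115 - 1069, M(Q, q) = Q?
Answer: -1890585547092/86763655459 ≈ -21.790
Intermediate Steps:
s = -1184
J(X, R) = -1183*X (J(X, R) = -1184*X + X = -1183*X)
3358503/(-2606063) + 4777857/J(197, -994) = 3358503/(-2606063) + 4777857/((-1183*197)) = 3358503*(-1/2606063) + 4777857/(-233051) = -3358503/2606063 + 4777857*(-1/233051) = -3358503/2606063 - 682551/33293 = -1890585547092/86763655459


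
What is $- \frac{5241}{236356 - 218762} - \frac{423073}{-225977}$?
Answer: $\frac{6259200905}{3975839338} \approx 1.5743$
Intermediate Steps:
$- \frac{5241}{236356 - 218762} - \frac{423073}{-225977} = - \frac{5241}{236356 - 218762} - - \frac{423073}{225977} = - \frac{5241}{17594} + \frac{423073}{225977} = \frac{6259200905}{3975839338}$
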